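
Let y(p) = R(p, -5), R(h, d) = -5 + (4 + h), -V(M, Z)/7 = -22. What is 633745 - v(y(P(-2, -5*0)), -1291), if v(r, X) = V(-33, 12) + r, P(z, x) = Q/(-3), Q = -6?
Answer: 633590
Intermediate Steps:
V(M, Z) = 154 (V(M, Z) = -7*(-22) = 154)
R(h, d) = -1 + h
P(z, x) = 2 (P(z, x) = -6/(-3) = -6*(-1/3) = 2)
y(p) = -1 + p
v(r, X) = 154 + r
633745 - v(y(P(-2, -5*0)), -1291) = 633745 - (154 + (-1 + 2)) = 633745 - (154 + 1) = 633745 - 1*155 = 633745 - 155 = 633590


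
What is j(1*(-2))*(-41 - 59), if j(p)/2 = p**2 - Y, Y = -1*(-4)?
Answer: 0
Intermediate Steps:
Y = 4
j(p) = -8 + 2*p**2 (j(p) = 2*(p**2 - 1*4) = 2*(p**2 - 4) = 2*(-4 + p**2) = -8 + 2*p**2)
j(1*(-2))*(-41 - 59) = (-8 + 2*(1*(-2))**2)*(-41 - 59) = (-8 + 2*(-2)**2)*(-100) = (-8 + 2*4)*(-100) = (-8 + 8)*(-100) = 0*(-100) = 0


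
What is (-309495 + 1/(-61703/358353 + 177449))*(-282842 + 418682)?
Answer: -1336704757869083181840/31794659897 ≈ -4.2042e+10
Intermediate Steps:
(-309495 + 1/(-61703/358353 + 177449))*(-282842 + 418682) = (-309495 + 1/(-61703*1/358353 + 177449))*135840 = (-309495 + 1/(-61703/358353 + 177449))*135840 = (-309495 + 1/(63589319794/358353))*135840 = (-309495 + 358353/63589319794)*135840 = -19680576529285677/63589319794*135840 = -1336704757869083181840/31794659897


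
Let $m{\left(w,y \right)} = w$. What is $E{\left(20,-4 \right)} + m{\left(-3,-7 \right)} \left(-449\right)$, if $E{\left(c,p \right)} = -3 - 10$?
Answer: $1334$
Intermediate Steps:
$E{\left(c,p \right)} = -13$ ($E{\left(c,p \right)} = -3 - 10 = -13$)
$E{\left(20,-4 \right)} + m{\left(-3,-7 \right)} \left(-449\right) = -13 - -1347 = -13 + 1347 = 1334$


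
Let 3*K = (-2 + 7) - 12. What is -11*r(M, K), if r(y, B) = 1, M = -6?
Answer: -11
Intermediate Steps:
K = -7/3 (K = ((-2 + 7) - 12)/3 = (5 - 12)/3 = (⅓)*(-7) = -7/3 ≈ -2.3333)
-11*r(M, K) = -11*1 = -11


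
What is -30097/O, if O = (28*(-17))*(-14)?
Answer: -30097/6664 ≈ -4.5164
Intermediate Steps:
O = 6664 (O = -476*(-14) = 6664)
-30097/O = -30097/6664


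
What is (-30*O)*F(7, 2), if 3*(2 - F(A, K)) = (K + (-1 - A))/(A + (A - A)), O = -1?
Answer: 480/7 ≈ 68.571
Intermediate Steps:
F(A, K) = 2 - (-1 + K - A)/(3*A) (F(A, K) = 2 - (K + (-1 - A))/(3*(A + (A - A))) = 2 - (-1 + K - A)/(3*(A + 0)) = 2 - (-1 + K - A)/(3*A))
(-30*O)*F(7, 2) = (-30*(-1))*((⅓)*(1 - 1*2 + 7*7)/7) = 30*((⅓)*(⅐)*(1 - 2 + 49)) = 30*((⅓)*(⅐)*48) = 30*(16/7) = 480/7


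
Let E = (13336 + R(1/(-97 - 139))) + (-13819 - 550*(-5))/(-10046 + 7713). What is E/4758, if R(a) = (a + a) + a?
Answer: 7345246853/2619697704 ≈ 2.8039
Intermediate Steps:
R(a) = 3*a (R(a) = 2*a + a = 3*a)
E = 7345246853/550588 (E = (13336 + 3/(-97 - 139)) + (-13819 - 550*(-5))/(-10046 + 7713) = (13336 + 3/(-236)) + (-13819 + 2750)/(-2333) = (13336 + 3*(-1/236)) - 11069*(-1/2333) = (13336 - 3/236) + 11069/2333 = 3147293/236 + 11069/2333 = 7345246853/550588 ≈ 13341.)
E/4758 = (7345246853/550588)/4758 = (7345246853/550588)*(1/4758) = 7345246853/2619697704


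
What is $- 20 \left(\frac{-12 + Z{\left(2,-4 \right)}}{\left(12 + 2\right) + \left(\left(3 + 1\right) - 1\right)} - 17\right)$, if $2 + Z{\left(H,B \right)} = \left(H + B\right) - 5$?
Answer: $\frac{6200}{17} \approx 364.71$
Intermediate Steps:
$Z{\left(H,B \right)} = -7 + B + H$ ($Z{\left(H,B \right)} = -2 - \left(5 - B - H\right) = -2 + \left(-5 + B + H\right) = -7 + B + H$)
$- 20 \left(\frac{-12 + Z{\left(2,-4 \right)}}{\left(12 + 2\right) + \left(\left(3 + 1\right) - 1\right)} - 17\right) = - 20 \left(\frac{-12 - 9}{\left(12 + 2\right) + \left(\left(3 + 1\right) - 1\right)} - 17\right) = - 20 \left(\frac{-12 - 9}{14 + \left(4 - 1\right)} - 17\right) = - 20 \left(- \frac{21}{14 + 3} - 17\right) = - 20 \left(- \frac{21}{17} - 17\right) = \left(-20\right) \left(- \frac{310}{17}\right) = \frac{6200}{17}$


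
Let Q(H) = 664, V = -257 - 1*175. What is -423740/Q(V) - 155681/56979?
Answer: -6061913411/9458514 ≈ -640.89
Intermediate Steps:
V = -432 (V = -257 - 175 = -432)
-423740/Q(V) - 155681/56979 = -423740/664 - 155681/56979 = -423740*1/664 - 155681*1/56979 = -105935/166 - 155681/56979 = -6061913411/9458514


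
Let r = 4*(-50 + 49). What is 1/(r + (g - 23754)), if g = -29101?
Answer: -1/52859 ≈ -1.8918e-5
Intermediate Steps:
r = -4 (r = 4*(-1) = -4)
1/(r + (g - 23754)) = 1/(-4 + (-29101 - 23754)) = 1/(-4 - 52855) = 1/(-52859) = -1/52859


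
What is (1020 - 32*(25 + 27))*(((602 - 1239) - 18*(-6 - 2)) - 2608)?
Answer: 1997044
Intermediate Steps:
(1020 - 32*(25 + 27))*(((602 - 1239) - 18*(-6 - 2)) - 2608) = (1020 - 32*52)*((-637 - 18*(-8)) - 2608) = (1020 - 1664)*((-637 + 144) - 2608) = -644*(-493 - 2608) = -644*(-3101) = 1997044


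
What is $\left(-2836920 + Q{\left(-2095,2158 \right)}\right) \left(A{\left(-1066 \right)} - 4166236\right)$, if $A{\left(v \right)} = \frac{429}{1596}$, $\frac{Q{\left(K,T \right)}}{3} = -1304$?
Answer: $\frac{1574131579371072}{133} \approx 1.1836 \cdot 10^{13}$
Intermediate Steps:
$Q{\left(K,T \right)} = -3912$ ($Q{\left(K,T \right)} = 3 \left(-1304\right) = -3912$)
$A{\left(v \right)} = \frac{143}{532}$ ($A{\left(v \right)} = 429 \cdot \frac{1}{1596} = \frac{143}{532}$)
$\left(-2836920 + Q{\left(-2095,2158 \right)}\right) \left(A{\left(-1066 \right)} - 4166236\right) = \left(-2836920 - 3912\right) \left(\frac{143}{532} - 4166236\right) = \left(-2840832\right) \left(- \frac{2216437409}{532}\right) = \frac{1574131579371072}{133}$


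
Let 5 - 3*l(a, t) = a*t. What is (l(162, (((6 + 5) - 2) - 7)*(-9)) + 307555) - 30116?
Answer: 835238/3 ≈ 2.7841e+5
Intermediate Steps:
l(a, t) = 5/3 - a*t/3
(l(162, (((6 + 5) - 2) - 7)*(-9)) + 307555) - 30116 = ((5/3 - ⅓*162*(((6 + 5) - 2) - 7)*(-9)) + 307555) - 30116 = ((5/3 - ⅓*162*((11 - 2) - 7)*(-9)) + 307555) - 30116 = ((5/3 - ⅓*162*(9 - 7)*(-9)) + 307555) - 30116 = ((5/3 - ⅓*162*2*(-9)) + 307555) - 30116 = ((5/3 - ⅓*162*(-18)) + 307555) - 30116 = ((5/3 + 972) + 307555) - 30116 = (2921/3 + 307555) - 30116 = 925586/3 - 30116 = 835238/3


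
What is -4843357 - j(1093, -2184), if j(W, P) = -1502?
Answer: -4841855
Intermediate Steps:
-4843357 - j(1093, -2184) = -4843357 - 1*(-1502) = -4843357 + 1502 = -4841855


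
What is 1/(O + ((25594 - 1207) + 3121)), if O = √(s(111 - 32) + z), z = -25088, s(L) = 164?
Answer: 6877/189178747 - I*√6231/378357494 ≈ 3.6352e-5 - 2.0863e-7*I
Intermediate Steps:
O = 2*I*√6231 (O = √(164 - 25088) = √(-24924) = 2*I*√6231 ≈ 157.87*I)
1/(O + ((25594 - 1207) + 3121)) = 1/(2*I*√6231 + ((25594 - 1207) + 3121)) = 1/(2*I*√6231 + (24387 + 3121)) = 1/(2*I*√6231 + 27508) = 1/(27508 + 2*I*√6231)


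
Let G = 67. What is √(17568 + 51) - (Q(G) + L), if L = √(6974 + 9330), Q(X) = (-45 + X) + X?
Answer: -89 + √17619 - 4*√1019 ≈ -83.951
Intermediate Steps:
Q(X) = -45 + 2*X
L = 4*√1019 (L = √16304 = 4*√1019 ≈ 127.69)
√(17568 + 51) - (Q(G) + L) = √(17568 + 51) - ((-45 + 2*67) + 4*√1019) = √17619 - ((-45 + 134) + 4*√1019) = √17619 - (89 + 4*√1019) = √17619 + (-89 - 4*√1019) = -89 + √17619 - 4*√1019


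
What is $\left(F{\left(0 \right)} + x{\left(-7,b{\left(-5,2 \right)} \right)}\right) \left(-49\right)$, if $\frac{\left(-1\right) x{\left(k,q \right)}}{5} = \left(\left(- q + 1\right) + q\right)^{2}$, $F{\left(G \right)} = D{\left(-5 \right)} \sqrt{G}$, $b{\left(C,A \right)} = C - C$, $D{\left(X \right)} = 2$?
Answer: $245$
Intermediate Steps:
$b{\left(C,A \right)} = 0$
$F{\left(G \right)} = 2 \sqrt{G}$
$x{\left(k,q \right)} = -5$ ($x{\left(k,q \right)} = - 5 \left(\left(- q + 1\right) + q\right)^{2} = - 5 \left(\left(1 - q\right) + q\right)^{2} = - 5 \cdot 1^{2} = \left(-5\right) 1 = -5$)
$\left(F{\left(0 \right)} + x{\left(-7,b{\left(-5,2 \right)} \right)}\right) \left(-49\right) = \left(2 \sqrt{0} - 5\right) \left(-49\right) = \left(2 \cdot 0 - 5\right) \left(-49\right) = \left(0 - 5\right) \left(-49\right) = \left(-5\right) \left(-49\right) = 245$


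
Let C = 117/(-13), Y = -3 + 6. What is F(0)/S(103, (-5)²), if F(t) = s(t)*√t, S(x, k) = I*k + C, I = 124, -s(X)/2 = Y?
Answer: 0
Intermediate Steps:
Y = 3
s(X) = -6 (s(X) = -2*3 = -6)
C = -9 (C = 117*(-1/13) = -9)
S(x, k) = -9 + 124*k (S(x, k) = 124*k - 9 = -9 + 124*k)
F(t) = -6*√t
F(0)/S(103, (-5)²) = (-6*√0)/(-9 + 124*(-5)²) = (-6*0)/(-9 + 124*25) = 0/(-9 + 3100) = 0/3091 = 0*(1/3091) = 0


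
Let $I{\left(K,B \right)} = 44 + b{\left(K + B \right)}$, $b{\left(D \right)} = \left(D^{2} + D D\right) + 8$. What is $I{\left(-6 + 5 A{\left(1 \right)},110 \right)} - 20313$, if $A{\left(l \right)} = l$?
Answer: $3501$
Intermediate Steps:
$b{\left(D \right)} = 8 + 2 D^{2}$ ($b{\left(D \right)} = \left(D^{2} + D^{2}\right) + 8 = 2 D^{2} + 8 = 8 + 2 D^{2}$)
$I{\left(K,B \right)} = 52 + 2 \left(B + K\right)^{2}$ ($I{\left(K,B \right)} = 44 + \left(8 + 2 \left(K + B\right)^{2}\right) = 44 + \left(8 + 2 \left(B + K\right)^{2}\right) = 52 + 2 \left(B + K\right)^{2}$)
$I{\left(-6 + 5 A{\left(1 \right)},110 \right)} - 20313 = \left(52 + 2 \left(110 + \left(-6 + 5 \cdot 1\right)\right)^{2}\right) - 20313 = \left(52 + 2 \left(110 + \left(-6 + 5\right)\right)^{2}\right) - 20313 = \left(52 + 2 \left(110 - 1\right)^{2}\right) - 20313 = \left(52 + 2 \cdot 109^{2}\right) - 20313 = \left(52 + 2 \cdot 11881\right) - 20313 = \left(52 + 23762\right) - 20313 = 23814 - 20313 = 3501$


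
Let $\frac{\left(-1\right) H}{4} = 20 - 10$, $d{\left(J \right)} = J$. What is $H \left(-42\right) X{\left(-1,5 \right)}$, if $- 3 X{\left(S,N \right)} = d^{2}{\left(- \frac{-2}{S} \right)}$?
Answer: $-2240$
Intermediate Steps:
$X{\left(S,N \right)} = - \frac{4}{3 S^{2}}$ ($X{\left(S,N \right)} = - \frac{\left(- \frac{-2}{S}\right)^{2}}{3} = - \frac{\left(\frac{2}{S}\right)^{2}}{3} = - \frac{4 \frac{1}{S^{2}}}{3} = - \frac{4}{3 S^{2}}$)
$H = -40$ ($H = - 4 \left(20 - 10\right) = \left(-4\right) 10 = -40$)
$H \left(-42\right) X{\left(-1,5 \right)} = \left(-40\right) \left(-42\right) \left(- \frac{4}{3 \cdot 1}\right) = 1680 \left(\left(- \frac{4}{3}\right) 1\right) = 1680 \left(- \frac{4}{3}\right) = -2240$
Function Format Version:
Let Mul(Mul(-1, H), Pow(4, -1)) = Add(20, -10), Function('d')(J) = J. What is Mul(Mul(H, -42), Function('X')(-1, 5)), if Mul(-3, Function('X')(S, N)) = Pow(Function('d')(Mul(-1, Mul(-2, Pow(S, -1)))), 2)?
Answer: -2240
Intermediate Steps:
Function('X')(S, N) = Mul(Rational(-4, 3), Pow(S, -2)) (Function('X')(S, N) = Mul(Rational(-1, 3), Pow(Mul(-1, Mul(-2, Pow(S, -1))), 2)) = Mul(Rational(-1, 3), Pow(Mul(2, Pow(S, -1)), 2)) = Mul(Rational(-1, 3), Mul(4, Pow(S, -2))) = Mul(Rational(-4, 3), Pow(S, -2)))
H = -40 (H = Mul(-4, Add(20, -10)) = Mul(-4, 10) = -40)
Mul(Mul(H, -42), Function('X')(-1, 5)) = Mul(Mul(-40, -42), Mul(Rational(-4, 3), Pow(-1, -2))) = Mul(1680, Mul(Rational(-4, 3), 1)) = Mul(1680, Rational(-4, 3)) = -2240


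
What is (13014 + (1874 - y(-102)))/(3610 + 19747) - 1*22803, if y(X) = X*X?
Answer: -532605187/23357 ≈ -22803.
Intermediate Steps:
y(X) = X²
(13014 + (1874 - y(-102)))/(3610 + 19747) - 1*22803 = (13014 + (1874 - 1*(-102)²))/(3610 + 19747) - 1*22803 = (13014 + (1874 - 1*10404))/23357 - 22803 = (13014 + (1874 - 10404))*(1/23357) - 22803 = (13014 - 8530)*(1/23357) - 22803 = 4484*(1/23357) - 22803 = 4484/23357 - 22803 = -532605187/23357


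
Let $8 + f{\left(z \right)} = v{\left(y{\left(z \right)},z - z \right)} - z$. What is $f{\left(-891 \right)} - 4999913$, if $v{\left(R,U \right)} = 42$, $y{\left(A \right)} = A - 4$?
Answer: $-4998988$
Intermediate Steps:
$y{\left(A \right)} = -4 + A$ ($y{\left(A \right)} = A - 4 = -4 + A$)
$f{\left(z \right)} = 34 - z$ ($f{\left(z \right)} = -8 - \left(-42 + z\right) = 34 - z$)
$f{\left(-891 \right)} - 4999913 = \left(34 - -891\right) - 4999913 = \left(34 + 891\right) - 4999913 = 925 - 4999913 = -4998988$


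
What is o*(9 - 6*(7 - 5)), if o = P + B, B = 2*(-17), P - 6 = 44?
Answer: -48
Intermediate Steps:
P = 50 (P = 6 + 44 = 50)
B = -34
o = 16 (o = 50 - 34 = 16)
o*(9 - 6*(7 - 5)) = 16*(9 - 6*(7 - 5)) = 16*(9 - 6*2) = 16*(9 - 12) = 16*(-3) = -48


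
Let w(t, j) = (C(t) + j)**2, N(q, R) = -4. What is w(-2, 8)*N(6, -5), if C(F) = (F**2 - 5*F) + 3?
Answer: -2500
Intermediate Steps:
C(F) = 3 + F**2 - 5*F
w(t, j) = (3 + j + t**2 - 5*t)**2 (w(t, j) = ((3 + t**2 - 5*t) + j)**2 = (3 + j + t**2 - 5*t)**2)
w(-2, 8)*N(6, -5) = (3 + 8 + (-2)**2 - 5*(-2))**2*(-4) = (3 + 8 + 4 + 10)**2*(-4) = 25**2*(-4) = 625*(-4) = -2500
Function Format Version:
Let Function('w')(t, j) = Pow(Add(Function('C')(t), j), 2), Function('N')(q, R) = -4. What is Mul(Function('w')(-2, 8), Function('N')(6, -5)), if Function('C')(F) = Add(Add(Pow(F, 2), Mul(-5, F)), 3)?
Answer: -2500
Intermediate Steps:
Function('C')(F) = Add(3, Pow(F, 2), Mul(-5, F))
Function('w')(t, j) = Pow(Add(3, j, Pow(t, 2), Mul(-5, t)), 2) (Function('w')(t, j) = Pow(Add(Add(3, Pow(t, 2), Mul(-5, t)), j), 2) = Pow(Add(3, j, Pow(t, 2), Mul(-5, t)), 2))
Mul(Function('w')(-2, 8), Function('N')(6, -5)) = Mul(Pow(Add(3, 8, Pow(-2, 2), Mul(-5, -2)), 2), -4) = Mul(Pow(Add(3, 8, 4, 10), 2), -4) = Mul(Pow(25, 2), -4) = Mul(625, -4) = -2500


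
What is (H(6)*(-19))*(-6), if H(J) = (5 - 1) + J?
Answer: 1140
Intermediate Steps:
H(J) = 4 + J
(H(6)*(-19))*(-6) = ((4 + 6)*(-19))*(-6) = (10*(-19))*(-6) = -190*(-6) = 1140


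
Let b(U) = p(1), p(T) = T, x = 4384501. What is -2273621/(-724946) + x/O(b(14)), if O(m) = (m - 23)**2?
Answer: 144528495205/15948812 ≈ 9062.0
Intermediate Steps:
b(U) = 1
O(m) = (-23 + m)**2
-2273621/(-724946) + x/O(b(14)) = -2273621/(-724946) + 4384501/((-23 + 1)**2) = -2273621*(-1/724946) + 4384501/((-22)**2) = 2273621/724946 + 4384501/484 = 2273621/724946 + 4384501*(1/484) = 2273621/724946 + 398591/44 = 144528495205/15948812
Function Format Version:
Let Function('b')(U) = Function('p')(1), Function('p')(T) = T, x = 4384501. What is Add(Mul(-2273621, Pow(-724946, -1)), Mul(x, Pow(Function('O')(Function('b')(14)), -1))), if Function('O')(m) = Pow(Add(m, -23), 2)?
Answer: Rational(144528495205, 15948812) ≈ 9062.0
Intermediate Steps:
Function('b')(U) = 1
Function('O')(m) = Pow(Add(-23, m), 2)
Add(Mul(-2273621, Pow(-724946, -1)), Mul(x, Pow(Function('O')(Function('b')(14)), -1))) = Add(Mul(-2273621, Pow(-724946, -1)), Mul(4384501, Pow(Pow(Add(-23, 1), 2), -1))) = Add(Mul(-2273621, Rational(-1, 724946)), Mul(4384501, Pow(Pow(-22, 2), -1))) = Add(Rational(2273621, 724946), Mul(4384501, Pow(484, -1))) = Add(Rational(2273621, 724946), Mul(4384501, Rational(1, 484))) = Add(Rational(2273621, 724946), Rational(398591, 44)) = Rational(144528495205, 15948812)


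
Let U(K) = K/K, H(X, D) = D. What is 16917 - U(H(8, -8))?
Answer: 16916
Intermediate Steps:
U(K) = 1
16917 - U(H(8, -8)) = 16917 - 1*1 = 16917 - 1 = 16916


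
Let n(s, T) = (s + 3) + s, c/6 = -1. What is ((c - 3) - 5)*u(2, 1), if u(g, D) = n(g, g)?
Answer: -98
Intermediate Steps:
c = -6 (c = 6*(-1) = -6)
n(s, T) = 3 + 2*s (n(s, T) = (3 + s) + s = 3 + 2*s)
u(g, D) = 3 + 2*g
((c - 3) - 5)*u(2, 1) = ((-6 - 3) - 5)*(3 + 2*2) = (-9 - 5)*(3 + 4) = -14*7 = -98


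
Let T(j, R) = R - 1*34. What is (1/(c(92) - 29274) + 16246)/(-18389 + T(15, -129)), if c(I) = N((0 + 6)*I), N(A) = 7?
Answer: -475471681/542961384 ≈ -0.87570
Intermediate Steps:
c(I) = 7
T(j, R) = -34 + R (T(j, R) = R - 34 = -34 + R)
(1/(c(92) - 29274) + 16246)/(-18389 + T(15, -129)) = (1/(7 - 29274) + 16246)/(-18389 + (-34 - 129)) = (1/(-29267) + 16246)/(-18389 - 163) = (-1/29267 + 16246)/(-18552) = (475471681/29267)*(-1/18552) = -475471681/542961384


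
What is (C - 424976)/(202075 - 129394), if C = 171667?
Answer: -36187/10383 ≈ -3.4852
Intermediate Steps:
(C - 424976)/(202075 - 129394) = (171667 - 424976)/(202075 - 129394) = -253309/72681 = -253309*1/72681 = -36187/10383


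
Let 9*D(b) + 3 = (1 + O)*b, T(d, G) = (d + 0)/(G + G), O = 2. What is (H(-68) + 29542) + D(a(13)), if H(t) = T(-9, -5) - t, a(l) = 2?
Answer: 888337/30 ≈ 29611.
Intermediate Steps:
T(d, G) = d/(2*G) (T(d, G) = d/((2*G)) = d*(1/(2*G)) = d/(2*G))
D(b) = -1/3 + b/3 (D(b) = -1/3 + ((1 + 2)*b)/9 = -1/3 + (3*b)/9 = -1/3 + b/3)
H(t) = 9/10 - t (H(t) = (1/2)*(-9)/(-5) - t = (1/2)*(-9)*(-1/5) - t = 9/10 - t)
(H(-68) + 29542) + D(a(13)) = ((9/10 - 1*(-68)) + 29542) + (-1/3 + (1/3)*2) = ((9/10 + 68) + 29542) + (-1/3 + 2/3) = (689/10 + 29542) + 1/3 = 296109/10 + 1/3 = 888337/30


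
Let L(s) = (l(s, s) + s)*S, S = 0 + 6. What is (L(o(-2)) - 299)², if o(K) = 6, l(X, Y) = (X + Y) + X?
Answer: 24025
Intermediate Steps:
l(X, Y) = Y + 2*X
S = 6
L(s) = 24*s (L(s) = ((s + 2*s) + s)*6 = (3*s + s)*6 = (4*s)*6 = 24*s)
(L(o(-2)) - 299)² = (24*6 - 299)² = (144 - 299)² = (-155)² = 24025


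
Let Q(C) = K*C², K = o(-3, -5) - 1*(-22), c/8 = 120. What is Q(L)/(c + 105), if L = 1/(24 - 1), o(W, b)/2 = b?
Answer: 4/187795 ≈ 2.1300e-5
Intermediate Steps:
c = 960 (c = 8*120 = 960)
o(W, b) = 2*b
K = 12 (K = 2*(-5) - 1*(-22) = -10 + 22 = 12)
L = 1/23 ≈ 0.043478
Q(C) = 12*C²
Q(L)/(c + 105) = (12*(1/23)²)/(960 + 105) = (12*(1/529))/1065 = (1/1065)*(12/529) = 4/187795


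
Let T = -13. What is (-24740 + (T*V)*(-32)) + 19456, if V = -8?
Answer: -8612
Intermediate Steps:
(-24740 + (T*V)*(-32)) + 19456 = (-24740 - 13*(-8)*(-32)) + 19456 = (-24740 + 104*(-32)) + 19456 = (-24740 - 3328) + 19456 = -28068 + 19456 = -8612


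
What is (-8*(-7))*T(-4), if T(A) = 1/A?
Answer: -14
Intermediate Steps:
T(A) = 1/A
(-8*(-7))*T(-4) = -8*(-7)/(-4) = 56*(-¼) = -14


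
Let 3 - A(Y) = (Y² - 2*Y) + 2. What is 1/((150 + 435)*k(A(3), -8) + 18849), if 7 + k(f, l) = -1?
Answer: 1/14169 ≈ 7.0577e-5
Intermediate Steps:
A(Y) = 1 - Y² + 2*Y (A(Y) = 3 - ((Y² - 2*Y) + 2) = 3 - (2 + Y² - 2*Y) = 3 + (-2 - Y² + 2*Y) = 1 - Y² + 2*Y)
k(f, l) = -8 (k(f, l) = -7 - 1 = -8)
1/((150 + 435)*k(A(3), -8) + 18849) = 1/((150 + 435)*(-8) + 18849) = 1/(585*(-8) + 18849) = 1/(-4680 + 18849) = 1/14169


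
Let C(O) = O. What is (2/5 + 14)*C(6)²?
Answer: 2592/5 ≈ 518.40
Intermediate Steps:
(2/5 + 14)*C(6)² = (2/5 + 14)*6² = (2*(⅕) + 14)*36 = (⅖ + 14)*36 = (72/5)*36 = 2592/5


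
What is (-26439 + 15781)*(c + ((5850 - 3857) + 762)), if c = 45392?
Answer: -513150726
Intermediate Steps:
(-26439 + 15781)*(c + ((5850 - 3857) + 762)) = (-26439 + 15781)*(45392 + ((5850 - 3857) + 762)) = -10658*(45392 + (1993 + 762)) = -10658*(45392 + 2755) = -10658*48147 = -513150726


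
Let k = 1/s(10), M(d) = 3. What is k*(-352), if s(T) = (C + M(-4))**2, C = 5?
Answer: -11/2 ≈ -5.5000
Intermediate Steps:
s(T) = 64 (s(T) = (5 + 3)**2 = 8**2 = 64)
k = 1/64 ≈ 0.015625
k*(-352) = (1/64)*(-352) = -11/2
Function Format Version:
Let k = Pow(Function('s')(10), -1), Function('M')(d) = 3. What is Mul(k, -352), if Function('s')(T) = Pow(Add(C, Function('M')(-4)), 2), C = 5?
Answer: Rational(-11, 2) ≈ -5.5000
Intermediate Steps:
Function('s')(T) = 64 (Function('s')(T) = Pow(Add(5, 3), 2) = Pow(8, 2) = 64)
k = Rational(1, 64) (k = Pow(64, -1) = Rational(1, 64) ≈ 0.015625)
Mul(k, -352) = Mul(Rational(1, 64), -352) = Rational(-11, 2)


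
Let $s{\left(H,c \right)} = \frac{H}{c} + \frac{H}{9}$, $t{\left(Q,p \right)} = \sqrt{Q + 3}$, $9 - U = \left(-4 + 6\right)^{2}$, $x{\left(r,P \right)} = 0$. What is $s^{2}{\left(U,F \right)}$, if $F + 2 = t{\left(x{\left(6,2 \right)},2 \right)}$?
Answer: $\frac{13300}{81} + \frac{850 \sqrt{3}}{9} \approx 327.78$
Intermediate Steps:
$U = 5$ ($U = 9 - \left(-4 + 6\right)^{2} = 9 - 2^{2} = 9 - 4 = 5$)
$t{\left(Q,p \right)} = \sqrt{3 + Q}$
$F = -2 + \sqrt{3}$ ($F = -2 + \sqrt{3 + 0} = -2 + \sqrt{3} \approx -0.26795$)
$s{\left(H,c \right)} = \frac{H}{9} + \frac{H}{c}$ ($s{\left(H,c \right)} = \frac{H}{c} + H \frac{1}{9} = \frac{H}{c} + \frac{H}{9} = \frac{H}{9} + \frac{H}{c}$)
$s^{2}{\left(U,F \right)} = \left(\frac{1}{9} \cdot 5 + \frac{5}{-2 + \sqrt{3}}\right)^{2} = \left(\frac{5}{9} + \frac{5}{-2 + \sqrt{3}}\right)^{2}$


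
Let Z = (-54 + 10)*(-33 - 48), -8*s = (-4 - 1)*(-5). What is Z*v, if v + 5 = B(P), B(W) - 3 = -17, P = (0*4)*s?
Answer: -67716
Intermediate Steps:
s = -25/8 (s = -(-4 - 1)*(-5)/8 = -(-5)*(-5)/8 = -⅛*25 = -25/8 ≈ -3.1250)
P = 0 (P = (0*4)*(-25/8) = 0*(-25/8) = 0)
B(W) = -14 (B(W) = 3 - 17 = -14)
Z = 3564 (Z = -44*(-81) = 3564)
v = -19 (v = -5 - 14 = -19)
Z*v = 3564*(-19) = -67716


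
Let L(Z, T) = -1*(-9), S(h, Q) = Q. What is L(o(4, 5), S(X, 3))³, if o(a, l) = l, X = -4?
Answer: 729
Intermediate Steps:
L(Z, T) = 9
L(o(4, 5), S(X, 3))³ = 9³ = 729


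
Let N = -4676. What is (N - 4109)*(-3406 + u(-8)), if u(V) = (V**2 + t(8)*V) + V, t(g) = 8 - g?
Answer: 29429750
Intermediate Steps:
u(V) = V + V**2 (u(V) = (V**2 + (8 - 1*8)*V) + V = (V**2 + (8 - 8)*V) + V = (V**2 + 0*V) + V = (V**2 + 0) + V = V**2 + V = V + V**2)
(N - 4109)*(-3406 + u(-8)) = (-4676 - 4109)*(-3406 - 8*(1 - 8)) = -8785*(-3406 - 8*(-7)) = -8785*(-3406 + 56) = -8785*(-3350) = 29429750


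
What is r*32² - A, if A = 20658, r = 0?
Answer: -20658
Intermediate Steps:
r*32² - A = 0*32² - 1*20658 = 0*1024 - 20658 = 0 - 20658 = -20658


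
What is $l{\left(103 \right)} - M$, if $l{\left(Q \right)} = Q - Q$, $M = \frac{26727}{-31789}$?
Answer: $\frac{26727}{31789} \approx 0.84076$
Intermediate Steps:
$M = - \frac{26727}{31789}$ ($M = 26727 \left(- \frac{1}{31789}\right) = - \frac{26727}{31789} \approx -0.84076$)
$l{\left(Q \right)} = 0$
$l{\left(103 \right)} - M = 0 - - \frac{26727}{31789} = 0 + \frac{26727}{31789} = \frac{26727}{31789}$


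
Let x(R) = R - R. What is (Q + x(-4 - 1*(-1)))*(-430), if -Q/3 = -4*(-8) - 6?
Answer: 33540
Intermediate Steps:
x(R) = 0
Q = -78 (Q = -3*(-4*(-8) - 6) = -3*(32 - 6) = -3*26 = -78)
(Q + x(-4 - 1*(-1)))*(-430) = (-78 + 0)*(-430) = -78*(-430) = 33540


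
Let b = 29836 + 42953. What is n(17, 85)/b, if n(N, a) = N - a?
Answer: -68/72789 ≈ -0.00093421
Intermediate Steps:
b = 72789
n(17, 85)/b = (17 - 1*85)/72789 = (17 - 85)*(1/72789) = -68*1/72789 = -68/72789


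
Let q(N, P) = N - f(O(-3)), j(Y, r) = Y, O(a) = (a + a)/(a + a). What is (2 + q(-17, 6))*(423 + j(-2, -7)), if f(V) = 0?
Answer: -6315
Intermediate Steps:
O(a) = 1 (O(a) = (2*a)/((2*a)) = (2*a)*(1/(2*a)) = 1)
q(N, P) = N (q(N, P) = N - 1*0 = N + 0 = N)
(2 + q(-17, 6))*(423 + j(-2, -7)) = (2 - 17)*(423 - 2) = -15*421 = -6315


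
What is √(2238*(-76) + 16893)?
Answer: I*√153195 ≈ 391.4*I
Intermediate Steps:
√(2238*(-76) + 16893) = √(-170088 + 16893) = √(-153195) = I*√153195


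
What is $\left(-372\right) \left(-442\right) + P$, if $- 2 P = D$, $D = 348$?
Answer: $164250$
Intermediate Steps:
$P = -174$ ($P = \left(- \frac{1}{2}\right) 348 = -174$)
$\left(-372\right) \left(-442\right) + P = \left(-372\right) \left(-442\right) - 174 = 164424 - 174 = 164250$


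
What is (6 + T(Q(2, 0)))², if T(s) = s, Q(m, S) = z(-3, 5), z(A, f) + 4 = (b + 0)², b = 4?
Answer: 324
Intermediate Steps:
z(A, f) = 12 (z(A, f) = -4 + (4 + 0)² = -4 + 4² = -4 + 16 = 12)
Q(m, S) = 12
(6 + T(Q(2, 0)))² = (6 + 12)² = 18² = 324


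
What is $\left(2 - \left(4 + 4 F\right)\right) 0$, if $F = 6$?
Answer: $0$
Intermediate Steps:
$\left(2 - \left(4 + 4 F\right)\right) 0 = \left(2 - 28\right) 0 = \left(-26\right) 0 = 0$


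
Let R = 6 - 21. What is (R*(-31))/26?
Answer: 465/26 ≈ 17.885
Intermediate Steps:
R = -15
(R*(-31))/26 = -15*(-31)/26 = 465*(1/26) = 465/26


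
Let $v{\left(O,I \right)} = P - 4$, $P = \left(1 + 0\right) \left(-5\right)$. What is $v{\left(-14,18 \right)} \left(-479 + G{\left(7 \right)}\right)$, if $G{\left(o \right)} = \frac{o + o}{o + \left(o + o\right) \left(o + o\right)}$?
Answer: $\frac{125001}{29} \approx 4310.4$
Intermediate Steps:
$P = -5$ ($P = 1 \left(-5\right) = -5$)
$v{\left(O,I \right)} = -9$ ($v{\left(O,I \right)} = -5 - 4 = -9$)
$G{\left(o \right)} = \frac{2 o}{o + 4 o^{2}}$ ($G{\left(o \right)} = \frac{2 o}{o + 2 o 2 o} = \frac{2 o}{o + 4 o^{2}}$)
$v{\left(-14,18 \right)} \left(-479 + G{\left(7 \right)}\right) = - 9 \left(-479 + \frac{2}{1 + 4 \cdot 7}\right) = - 9 \left(-479 + \frac{2}{1 + 28}\right) = - 9 \left(-479 + \frac{2}{29}\right) = \left(-9\right) \left(- \frac{13889}{29}\right) = \frac{125001}{29}$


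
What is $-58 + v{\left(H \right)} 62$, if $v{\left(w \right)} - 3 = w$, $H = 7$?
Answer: $562$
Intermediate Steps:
$v{\left(w \right)} = 3 + w$
$-58 + v{\left(H \right)} 62 = -58 + \left(3 + 7\right) 62 = -58 + 10 \cdot 62 = -58 + 620 = 562$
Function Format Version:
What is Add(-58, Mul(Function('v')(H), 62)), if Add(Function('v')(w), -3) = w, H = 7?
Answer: 562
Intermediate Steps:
Function('v')(w) = Add(3, w)
Add(-58, Mul(Function('v')(H), 62)) = Add(-58, Mul(Add(3, 7), 62)) = Add(-58, Mul(10, 62)) = Add(-58, 620) = 562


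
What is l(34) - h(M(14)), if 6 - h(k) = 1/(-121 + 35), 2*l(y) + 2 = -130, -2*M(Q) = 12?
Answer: -6193/86 ≈ -72.012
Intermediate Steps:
M(Q) = -6 (M(Q) = -½*12 = -6)
l(y) = -66 (l(y) = -1 + (½)*(-130) = -1 - 65 = -66)
h(k) = 517/86 (h(k) = 6 - 1/(-121 + 35) = 6 - 1/(-86) = 6 - 1*(-1/86) = 6 + 1/86 = 517/86)
l(34) - h(M(14)) = -66 - 1*517/86 = -66 - 517/86 = -6193/86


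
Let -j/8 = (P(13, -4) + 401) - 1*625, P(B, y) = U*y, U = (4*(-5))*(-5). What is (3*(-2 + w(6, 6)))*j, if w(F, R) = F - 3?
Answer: 14976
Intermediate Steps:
w(F, R) = -3 + F
U = 100 (U = -20*(-5) = 100)
P(B, y) = 100*y
j = 4992 (j = -8*((100*(-4) + 401) - 1*625) = -8*((-400 + 401) - 625) = -8*(1 - 625) = -8*(-624) = 4992)
(3*(-2 + w(6, 6)))*j = (3*(-2 + (-3 + 6)))*4992 = (3*(-2 + 3))*4992 = (3*1)*4992 = 3*4992 = 14976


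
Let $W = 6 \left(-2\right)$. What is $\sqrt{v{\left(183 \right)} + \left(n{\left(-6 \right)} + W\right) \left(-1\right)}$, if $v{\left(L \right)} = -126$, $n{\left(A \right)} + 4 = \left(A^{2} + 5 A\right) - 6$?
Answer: $i \sqrt{110} \approx 10.488 i$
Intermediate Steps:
$n{\left(A \right)} = -10 + A^{2} + 5 A$ ($n{\left(A \right)} = -4 - \left(6 - A^{2} - 5 A\right) = -4 + \left(-6 + A^{2} + 5 A\right) = -10 + A^{2} + 5 A$)
$W = -12$
$\sqrt{v{\left(183 \right)} + \left(n{\left(-6 \right)} + W\right) \left(-1\right)} = \sqrt{-126 + \left(\left(-10 + \left(-6\right)^{2} + 5 \left(-6\right)\right) - 12\right) \left(-1\right)} = \sqrt{-126 + \left(\left(-10 + 36 - 30\right) - 12\right) \left(-1\right)} = \sqrt{-126 + \left(-4 - 12\right) \left(-1\right)} = \sqrt{-126 - -16} = \sqrt{-126 + 16} = \sqrt{-110} = i \sqrt{110}$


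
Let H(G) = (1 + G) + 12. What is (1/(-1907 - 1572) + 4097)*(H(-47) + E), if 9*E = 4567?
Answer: 6748222398/3479 ≈ 1.9397e+6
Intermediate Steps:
H(G) = 13 + G
E = 4567/9 (E = (⅑)*4567 = 4567/9 ≈ 507.44)
(1/(-1907 - 1572) + 4097)*(H(-47) + E) = (1/(-1907 - 1572) + 4097)*((13 - 47) + 4567/9) = (1/(-3479) + 4097)*(-34 + 4567/9) = (-1/3479 + 4097)*(4261/9) = (14253462/3479)*(4261/9) = 6748222398/3479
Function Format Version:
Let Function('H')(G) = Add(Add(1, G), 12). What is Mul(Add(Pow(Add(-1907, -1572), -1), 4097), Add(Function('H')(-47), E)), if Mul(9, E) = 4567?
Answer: Rational(6748222398, 3479) ≈ 1.9397e+6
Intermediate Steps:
Function('H')(G) = Add(13, G)
E = Rational(4567, 9) (E = Mul(Rational(1, 9), 4567) = Rational(4567, 9) ≈ 507.44)
Mul(Add(Pow(Add(-1907, -1572), -1), 4097), Add(Function('H')(-47), E)) = Mul(Add(Pow(Add(-1907, -1572), -1), 4097), Add(Add(13, -47), Rational(4567, 9))) = Mul(Add(Pow(-3479, -1), 4097), Add(-34, Rational(4567, 9))) = Mul(Add(Rational(-1, 3479), 4097), Rational(4261, 9)) = Mul(Rational(14253462, 3479), Rational(4261, 9)) = Rational(6748222398, 3479)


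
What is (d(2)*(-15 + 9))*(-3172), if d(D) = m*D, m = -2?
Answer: -76128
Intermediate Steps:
d(D) = -2*D
(d(2)*(-15 + 9))*(-3172) = ((-2*2)*(-15 + 9))*(-3172) = -4*(-6)*(-3172) = 24*(-3172) = -76128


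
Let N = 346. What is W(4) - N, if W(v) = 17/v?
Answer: -1367/4 ≈ -341.75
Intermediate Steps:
W(4) - N = 17/4 - 1*346 = 17*(¼) - 346 = 17/4 - 346 = -1367/4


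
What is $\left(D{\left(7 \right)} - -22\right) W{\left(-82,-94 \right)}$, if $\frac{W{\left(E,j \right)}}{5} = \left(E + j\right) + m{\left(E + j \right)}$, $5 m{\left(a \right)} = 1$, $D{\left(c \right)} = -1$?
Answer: $-18459$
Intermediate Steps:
$m{\left(a \right)} = \frac{1}{5}$ ($m{\left(a \right)} = \frac{1}{5} \cdot 1 = \frac{1}{5}$)
$W{\left(E,j \right)} = 1 + 5 E + 5 j$ ($W{\left(E,j \right)} = 5 \left(\left(E + j\right) + \frac{1}{5}\right) = 5 \left(\frac{1}{5} + E + j\right) = 1 + 5 E + 5 j$)
$\left(D{\left(7 \right)} - -22\right) W{\left(-82,-94 \right)} = \left(-1 - -22\right) \left(1 + 5 \left(-82\right) + 5 \left(-94\right)\right) = \left(-1 + 22\right) \left(1 - 410 - 470\right) = 21 \left(-879\right) = -18459$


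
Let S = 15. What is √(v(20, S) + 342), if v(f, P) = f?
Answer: √362 ≈ 19.026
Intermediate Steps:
√(v(20, S) + 342) = √(20 + 342) = √362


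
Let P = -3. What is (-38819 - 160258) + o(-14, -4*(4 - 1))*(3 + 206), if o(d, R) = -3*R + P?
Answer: -192180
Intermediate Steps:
o(d, R) = -3 - 3*R (o(d, R) = -3*R - 3 = -3 - 3*R)
(-38819 - 160258) + o(-14, -4*(4 - 1))*(3 + 206) = (-38819 - 160258) + (-3 - (-12)*(4 - 1))*(3 + 206) = -199077 + (-3 - (-12)*3)*209 = -199077 + (-3 - 3*(-12))*209 = -199077 + (-3 + 36)*209 = -199077 + 33*209 = -199077 + 6897 = -192180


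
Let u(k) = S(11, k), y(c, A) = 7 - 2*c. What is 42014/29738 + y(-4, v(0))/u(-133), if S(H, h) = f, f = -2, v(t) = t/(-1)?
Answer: -181021/29738 ≈ -6.0872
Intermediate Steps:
v(t) = -t (v(t) = t*(-1) = -t)
S(H, h) = -2
u(k) = -2
42014/29738 + y(-4, v(0))/u(-133) = 42014/29738 + (7 - 2*(-4))/(-2) = 42014*(1/29738) + (7 + 8)*(-1/2) = 21007/14869 + 15*(-1/2) = 21007/14869 - 15/2 = -181021/29738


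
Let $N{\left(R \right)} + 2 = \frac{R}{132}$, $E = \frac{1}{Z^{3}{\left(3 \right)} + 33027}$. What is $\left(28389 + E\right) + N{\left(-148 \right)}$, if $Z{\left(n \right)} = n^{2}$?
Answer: $\frac{3513376993}{123772} \approx 28386.0$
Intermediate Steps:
$E = \frac{1}{33756}$ ($E = \frac{1}{\left(3^{2}\right)^{3} + 33027} = \frac{1}{9^{3} + 33027} = \frac{1}{729 + 33027} = \frac{1}{33756} \approx 2.9624 \cdot 10^{-5}$)
$N{\left(R \right)} = -2 + \frac{R}{132}$
$\left(28389 + E\right) + N{\left(-148 \right)} = \left(28389 + \frac{1}{33756}\right) + \left(-2 + \frac{1}{132} \left(-148\right)\right) = \frac{958299085}{33756} - \frac{103}{33} = \frac{3513376993}{123772}$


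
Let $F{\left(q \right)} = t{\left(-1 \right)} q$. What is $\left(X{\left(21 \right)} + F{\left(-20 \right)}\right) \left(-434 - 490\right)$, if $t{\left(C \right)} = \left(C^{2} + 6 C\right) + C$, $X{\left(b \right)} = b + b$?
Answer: $-149688$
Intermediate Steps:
$X{\left(b \right)} = 2 b$
$t{\left(C \right)} = C^{2} + 7 C$
$F{\left(q \right)} = - 6 q$ ($F{\left(q \right)} = - (7 - 1) q = \left(-1\right) 6 q = - 6 q$)
$\left(X{\left(21 \right)} + F{\left(-20 \right)}\right) \left(-434 - 490\right) = \left(2 \cdot 21 - -120\right) \left(-434 - 490\right) = \left(42 + 120\right) \left(-924\right) = 162 \left(-924\right) = -149688$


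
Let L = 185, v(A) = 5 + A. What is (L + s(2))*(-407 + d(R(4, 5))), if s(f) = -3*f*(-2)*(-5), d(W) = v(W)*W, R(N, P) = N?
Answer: -46375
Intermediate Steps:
d(W) = W*(5 + W) (d(W) = (5 + W)*W = W*(5 + W))
s(f) = -30*f (s(f) = -3*(-2*f)*(-5) = -30*f)
(L + s(2))*(-407 + d(R(4, 5))) = (185 - 30*2)*(-407 + 4*(5 + 4)) = (185 - 60)*(-407 + 4*9) = 125*(-407 + 36) = 125*(-371) = -46375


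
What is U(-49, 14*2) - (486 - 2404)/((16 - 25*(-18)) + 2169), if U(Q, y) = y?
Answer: 75698/2635 ≈ 28.728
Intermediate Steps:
U(-49, 14*2) - (486 - 2404)/((16 - 25*(-18)) + 2169) = 14*2 - (486 - 2404)/((16 - 25*(-18)) + 2169) = 28 - (-1918)/((16 + 450) + 2169) = 28 - (-1918)/(466 + 2169) = 28 - (-1918)/2635 = 28 - 1*(-1918/2635) = 28 + 1918/2635 = 75698/2635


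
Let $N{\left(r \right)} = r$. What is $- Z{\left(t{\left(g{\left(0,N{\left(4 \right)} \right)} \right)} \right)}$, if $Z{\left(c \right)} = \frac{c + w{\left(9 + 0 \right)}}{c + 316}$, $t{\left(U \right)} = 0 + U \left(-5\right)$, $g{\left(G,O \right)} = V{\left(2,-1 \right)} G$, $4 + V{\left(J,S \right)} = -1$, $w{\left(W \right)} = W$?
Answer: $- \frac{9}{316} \approx -0.028481$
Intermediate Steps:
$V{\left(J,S \right)} = -5$ ($V{\left(J,S \right)} = -4 - 1 = -5$)
$g{\left(G,O \right)} = - 5 G$
$t{\left(U \right)} = - 5 U$ ($t{\left(U \right)} = 0 - 5 U = - 5 U$)
$Z{\left(c \right)} = \frac{9 + c}{316 + c}$ ($Z{\left(c \right)} = \frac{c + \left(9 + 0\right)}{c + 316} = \frac{c + 9}{316 + c} = \frac{9 + c}{316 + c}$)
$- Z{\left(t{\left(g{\left(0,N{\left(4 \right)} \right)} \right)} \right)} = - \frac{9 - 5 \left(\left(-5\right) 0\right)}{316 - 5 \left(\left(-5\right) 0\right)} = - \frac{9 - 0}{316 - 0} = - \frac{9 + 0}{316 + 0} = - \frac{9}{316}$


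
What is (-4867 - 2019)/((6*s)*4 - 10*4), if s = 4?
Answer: -3443/28 ≈ -122.96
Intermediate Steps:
(-4867 - 2019)/((6*s)*4 - 10*4) = (-4867 - 2019)/((6*4)*4 - 10*4) = -6886/(24*4 - 40) = -6886/(96 - 40) = -6886/56 = -6886*1/56 = -3443/28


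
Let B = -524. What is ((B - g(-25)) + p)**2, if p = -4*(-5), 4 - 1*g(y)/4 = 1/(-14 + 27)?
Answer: 45643536/169 ≈ 2.7008e+5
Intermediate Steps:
g(y) = 204/13 (g(y) = 16 - 4/(-14 + 27) = 16 - 4/13 = 204/13)
p = 20
((B - g(-25)) + p)**2 = ((-524 - 1*204/13) + 20)**2 = ((-524 - 204/13) + 20)**2 = (-7016/13 + 20)**2 = (-6756/13)**2 = 45643536/169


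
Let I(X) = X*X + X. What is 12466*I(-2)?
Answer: 24932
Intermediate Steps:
I(X) = X + X² (I(X) = X² + X = X + X²)
12466*I(-2) = 12466*(-2*(1 - 2)) = 12466*(-2*(-1)) = 12466*2 = 24932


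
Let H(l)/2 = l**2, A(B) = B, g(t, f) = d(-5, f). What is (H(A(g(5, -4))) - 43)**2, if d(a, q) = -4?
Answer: 121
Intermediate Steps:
g(t, f) = -4
H(l) = 2*l**2
(H(A(g(5, -4))) - 43)**2 = (2*(-4)**2 - 43)**2 = (2*16 - 43)**2 = (32 - 43)**2 = (-11)**2 = 121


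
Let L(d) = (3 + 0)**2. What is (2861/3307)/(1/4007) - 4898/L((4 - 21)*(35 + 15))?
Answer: 86978557/29763 ≈ 2922.4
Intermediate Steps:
L(d) = 9 (L(d) = 3**2 = 9)
(2861/3307)/(1/4007) - 4898/L((4 - 21)*(35 + 15)) = (2861/3307)/(1/4007) - 4898/9 = (2861*(1/3307))/(1/4007) - 4898*1/9 = (2861/3307)*4007 - 4898/9 = 11464027/3307 - 4898/9 = 86978557/29763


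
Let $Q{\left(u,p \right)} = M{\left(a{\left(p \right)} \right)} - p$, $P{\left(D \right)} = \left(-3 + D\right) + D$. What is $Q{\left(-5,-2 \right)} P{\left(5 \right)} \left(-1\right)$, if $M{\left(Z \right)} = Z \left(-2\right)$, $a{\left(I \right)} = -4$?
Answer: $-70$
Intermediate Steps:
$M{\left(Z \right)} = - 2 Z$
$P{\left(D \right)} = -3 + 2 D$
$Q{\left(u,p \right)} = 8 - p$ ($Q{\left(u,p \right)} = \left(-2\right) \left(-4\right) - p = 8 - p$)
$Q{\left(-5,-2 \right)} P{\left(5 \right)} \left(-1\right) = \left(8 - -2\right) \left(-3 + 2 \cdot 5\right) \left(-1\right) = \left(8 + 2\right) \left(-3 + 10\right) \left(-1\right) = 10 \cdot 7 \left(-1\right) = 70 \left(-1\right) = -70$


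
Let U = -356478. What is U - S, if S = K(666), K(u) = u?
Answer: -357144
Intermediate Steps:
S = 666
U - S = -356478 - 1*666 = -356478 - 666 = -357144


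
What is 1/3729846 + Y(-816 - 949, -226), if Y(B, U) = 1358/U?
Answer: -2532565321/421472598 ≈ -6.0089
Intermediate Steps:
1/3729846 + Y(-816 - 949, -226) = 1/3729846 + 1358/(-226) = 1/3729846 + 1358*(-1/226) = 1/3729846 - 679/113 = -2532565321/421472598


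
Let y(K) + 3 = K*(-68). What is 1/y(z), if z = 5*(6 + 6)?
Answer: -1/4083 ≈ -0.00024492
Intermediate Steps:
z = 60 (z = 5*12 = 60)
y(K) = -3 - 68*K (y(K) = -3 + K*(-68) = -3 - 68*K)
1/y(z) = 1/(-3 - 68*60) = 1/(-3 - 4080) = 1/(-4083) = -1/4083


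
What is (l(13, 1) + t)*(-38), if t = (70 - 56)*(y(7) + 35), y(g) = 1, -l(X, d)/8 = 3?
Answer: -18240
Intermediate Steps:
l(X, d) = -24 (l(X, d) = -8*3 = -24)
t = 504 (t = (70 - 56)*(1 + 35) = 14*36 = 504)
(l(13, 1) + t)*(-38) = (-24 + 504)*(-38) = 480*(-38) = -18240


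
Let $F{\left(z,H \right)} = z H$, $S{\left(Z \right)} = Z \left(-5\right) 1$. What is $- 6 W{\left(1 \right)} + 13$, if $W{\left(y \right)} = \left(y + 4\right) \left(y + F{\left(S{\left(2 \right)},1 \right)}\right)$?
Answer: $283$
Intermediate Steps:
$S{\left(Z \right)} = - 5 Z$ ($S{\left(Z \right)} = - 5 Z 1 = - 5 Z$)
$F{\left(z,H \right)} = H z$
$W{\left(y \right)} = \left(-10 + y\right) \left(4 + y\right)$ ($W{\left(y \right)} = \left(y + 4\right) \left(y + 1 \left(\left(-5\right) 2\right)\right) = \left(4 + y\right) \left(y + 1 \left(-10\right)\right) = \left(4 + y\right) \left(y - 10\right) = \left(4 + y\right) \left(-10 + y\right) = \left(-10 + y\right) \left(4 + y\right)$)
$- 6 W{\left(1 \right)} + 13 = - 6 \left(-40 + 1^{2} - 6\right) + 13 = - 6 \left(-40 + 1 - 6\right) + 13 = \left(-6\right) \left(-45\right) + 13 = 270 + 13 = 283$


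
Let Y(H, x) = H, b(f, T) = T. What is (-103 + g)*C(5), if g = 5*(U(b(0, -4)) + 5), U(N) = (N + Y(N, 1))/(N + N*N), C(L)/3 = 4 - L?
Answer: 244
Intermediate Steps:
C(L) = 12 - 3*L (C(L) = 3*(4 - L) = 12 - 3*L)
U(N) = 2*N/(N + N²) (U(N) = (N + N)/(N + N*N) = (2*N)/(N + N²) = 2*N/(N + N²))
g = 65/3 (g = 5*(2/(1 - 4) + 5) = 5*(2/(-3) + 5) = 5*(2*(-⅓) + 5) = 5*(-⅔ + 5) = 5*(13/3) = 65/3 ≈ 21.667)
(-103 + g)*C(5) = (-103 + 65/3)*(12 - 3*5) = -244*(12 - 15)/3 = -244/3*(-3) = 244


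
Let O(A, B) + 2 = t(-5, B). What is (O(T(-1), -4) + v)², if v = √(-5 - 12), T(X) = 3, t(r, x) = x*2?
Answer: (10 - I*√17)² ≈ 83.0 - 82.462*I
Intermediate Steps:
t(r, x) = 2*x
O(A, B) = -2 + 2*B
v = I*√17 (v = √(-17) = I*√17 ≈ 4.1231*I)
(O(T(-1), -4) + v)² = ((-2 + 2*(-4)) + I*√17)² = ((-2 - 8) + I*√17)² = (-10 + I*√17)²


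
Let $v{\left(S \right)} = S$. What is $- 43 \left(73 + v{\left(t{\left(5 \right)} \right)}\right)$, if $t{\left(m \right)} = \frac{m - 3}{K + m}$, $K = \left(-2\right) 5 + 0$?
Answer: $- \frac{15609}{5} \approx -3121.8$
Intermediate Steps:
$K = -10$ ($K = -10 + 0 = -10$)
$t{\left(m \right)} = \frac{-3 + m}{-10 + m}$ ($t{\left(m \right)} = \frac{m - 3}{-10 + m} = \frac{-3 + m}{-10 + m}$)
$- 43 \left(73 + v{\left(t{\left(5 \right)} \right)}\right) = - 43 \left(73 + \frac{-3 + 5}{-10 + 5}\right) = - 43 \left(73 + \frac{1}{-5} \cdot 2\right) = - 43 \left(73 - \frac{2}{5}\right) = \left(-43\right) \frac{363}{5} = - \frac{15609}{5}$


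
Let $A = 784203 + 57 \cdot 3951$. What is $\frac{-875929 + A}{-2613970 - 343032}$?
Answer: $- \frac{133481}{2957002} \approx -0.045141$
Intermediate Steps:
$A = 1009410$ ($A = 784203 + 225207 = 1009410$)
$\frac{-875929 + A}{-2613970 - 343032} = \frac{-875929 + 1009410}{-2613970 - 343032} = \frac{133481}{-2957002} = 133481 \left(- \frac{1}{2957002}\right) = - \frac{133481}{2957002}$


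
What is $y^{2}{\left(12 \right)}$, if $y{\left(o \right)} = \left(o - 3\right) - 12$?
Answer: $9$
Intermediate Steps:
$y{\left(o \right)} = -15 + o$ ($y{\left(o \right)} = \left(-3 + o\right) - 12 = -15 + o$)
$y^{2}{\left(12 \right)} = \left(-15 + 12\right)^{2} = \left(-3\right)^{2} = 9$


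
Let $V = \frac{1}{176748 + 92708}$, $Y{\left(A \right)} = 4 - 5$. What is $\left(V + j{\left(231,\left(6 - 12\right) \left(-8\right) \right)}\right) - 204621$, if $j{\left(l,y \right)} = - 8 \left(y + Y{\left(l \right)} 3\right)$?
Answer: $- \frac{55233360335}{269456} \approx -2.0498 \cdot 10^{5}$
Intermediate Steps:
$Y{\left(A \right)} = -1$
$j{\left(l,y \right)} = 24 - 8 y$ ($j{\left(l,y \right)} = - 8 \left(y - 3\right) = - 8 \left(-3 + y\right) = 24 - 8 y$)
$V = \frac{1}{269456} \approx 3.7112 \cdot 10^{-6}$
$\left(V + j{\left(231,\left(6 - 12\right) \left(-8\right) \right)}\right) - 204621 = \left(\frac{1}{269456} + \left(24 - 8 \left(6 - 12\right) \left(-8\right)\right)\right) - 204621 = \left(\frac{1}{269456} + \left(24 - 8 \left(\left(-6\right) \left(-8\right)\right)\right)\right) - 204621 = \left(\frac{1}{269456} + \left(24 - 384\right)\right) - 204621 = \left(\frac{1}{269456} - 360\right) - 204621 = - \frac{97004159}{269456} - 204621 = - \frac{55233360335}{269456}$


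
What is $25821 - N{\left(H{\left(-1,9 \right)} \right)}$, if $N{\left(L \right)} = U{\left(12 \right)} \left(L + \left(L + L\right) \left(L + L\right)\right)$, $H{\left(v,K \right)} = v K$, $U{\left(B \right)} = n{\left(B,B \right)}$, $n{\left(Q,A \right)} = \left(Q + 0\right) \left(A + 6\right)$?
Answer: $-42219$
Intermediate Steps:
$n{\left(Q,A \right)} = Q \left(6 + A\right)$
$U{\left(B \right)} = B \left(6 + B\right)$
$H{\left(v,K \right)} = K v$
$N{\left(L \right)} = 216 L + 864 L^{2}$ ($N{\left(L \right)} = 12 \left(6 + 12\right) \left(L + \left(L + L\right) \left(L + L\right)\right) = 12 \cdot 18 \left(L + 2 L 2 L\right) = 216 \left(L + 4 L^{2}\right) = 216 L + 864 L^{2}$)
$25821 - N{\left(H{\left(-1,9 \right)} \right)} = 25821 - 216 \cdot 9 \left(-1\right) \left(1 + 4 \cdot 9 \left(-1\right)\right) = 25821 - 216 \left(-9\right) \left(1 + 4 \left(-9\right)\right) = 25821 - 216 \left(-9\right) \left(1 - 36\right) = 25821 - 216 \left(-9\right) \left(-35\right) = 25821 - 68040 = -42219$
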